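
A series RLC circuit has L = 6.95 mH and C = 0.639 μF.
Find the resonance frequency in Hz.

Step 1 — Resonance condition Im(Z)=0 gives ω₀ = 1/√(LC).
Step 2 — ω₀ = 1/√(0.00695·6.39e-07) = 1.501e+04 rad/s.
Step 3 — f₀ = ω₀/(2π) = 2388 Hz.

f₀ = 2388 Hz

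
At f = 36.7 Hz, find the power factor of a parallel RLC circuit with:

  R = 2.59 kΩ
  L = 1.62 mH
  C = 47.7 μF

Step 1 — Angular frequency: ω = 2π·f = 2π·36.7 = 230.6 rad/s.
Step 2 — Component impedances:
  R: Z = R = 2590 Ω
  L: Z = jωL = j·230.6·0.00162 = 0 + j0.3736 Ω
  C: Z = 1/(jωC) = -j/(ω·C) = 0 - j90.92 Ω
Step 3 — Parallel combination: 1/Z_total = 1/R + 1/L + 1/C; Z_total = 5.432e-05 + j0.3751 Ω = 0.3751∠90.0° Ω.
Step 4 — Power factor: PF = cos(φ) = Re(Z)/|Z| = 5.432e-05/0.3751 = 0.0001448.
Step 5 — Type: Im(Z) = 0.3751 ⇒ lagging (phase φ = 90.0°).

PF = 0.0001448 (lagging, φ = 90.0°)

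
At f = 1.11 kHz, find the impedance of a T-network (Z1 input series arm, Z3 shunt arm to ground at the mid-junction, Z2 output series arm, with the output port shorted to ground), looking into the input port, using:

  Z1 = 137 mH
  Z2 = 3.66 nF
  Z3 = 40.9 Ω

Step 1 — Angular frequency: ω = 2π·f = 2π·1110 = 6974 rad/s.
Step 2 — Component impedances:
  Z1: Z = jωL = j·6974·0.137 = 0 + j955.5 Ω
  Z2: Z = 1/(jωC) = -j/(ω·C) = 0 - j3.918e+04 Ω
  Z3: Z = R = 40.9 Ω
Step 3 — With the output port shorted to ground, the output series arm Z2 runs from the junction to ground; the shunt arm Z3 also runs from the junction to ground. They appear in parallel: Z3 || Z2 = 40.9 - j0.0427 Ω.
Step 4 — Series with input arm Z1: Z_in = Z1 + (Z3 || Z2) = 40.9 + j955.4 Ω = 956.3∠87.5° Ω.

Z = 40.9 + j955.4 Ω = 956.3∠87.5° Ω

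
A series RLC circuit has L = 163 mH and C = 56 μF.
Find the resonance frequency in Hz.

Step 1 — Resonance condition Im(Z)=0 gives ω₀ = 1/√(LC).
Step 2 — ω₀ = 1/√(0.163·5.6e-05) = 331 rad/s.
Step 3 — f₀ = ω₀/(2π) = 52.68 Hz.

f₀ = 52.68 Hz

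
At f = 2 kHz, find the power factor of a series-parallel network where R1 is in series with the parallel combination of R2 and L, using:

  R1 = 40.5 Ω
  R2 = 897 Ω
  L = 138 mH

Step 1 — Angular frequency: ω = 2π·f = 2π·2000 = 1.257e+04 rad/s.
Step 2 — Component impedances:
  R1: Z = R = 40.5 Ω
  R2: Z = R = 897 Ω
  L: Z = jωL = j·1.257e+04·0.138 = 0 + j1734 Ω
Step 3 — Parallel branch: R2 || L = 1/(1/R2 + 1/L) = 707.7 + j366 Ω.
Step 4 — Series with R1: Z_total = R1 + (R2 || L) = 748.2 + j366 Ω = 832.9∠26.1° Ω.
Step 5 — Power factor: PF = cos(φ) = Re(Z)/|Z| = 748.2/832.9 = 0.8983.
Step 6 — Type: Im(Z) = 366 ⇒ lagging (phase φ = 26.1°).

PF = 0.8983 (lagging, φ = 26.1°)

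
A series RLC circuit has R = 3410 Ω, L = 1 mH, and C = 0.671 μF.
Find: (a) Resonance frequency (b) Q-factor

Step 1 — Resonance condition Im(Z)=0 gives ω₀ = 1/√(LC).
Step 2 — ω₀ = 1/√(0.001·6.71e-07) = 3.86e+04 rad/s.
Step 3 — f₀ = ω₀/(2π) = 6144 Hz.
Step 4 — Series Q: Q = ω₀L/R = 3.86e+04·0.001/3410 = 0.01132.

(a) f₀ = 6144 Hz  (b) Q = 0.01132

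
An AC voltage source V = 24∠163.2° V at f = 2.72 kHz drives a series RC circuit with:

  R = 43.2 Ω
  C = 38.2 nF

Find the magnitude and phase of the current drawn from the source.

Step 1 — Angular frequency: ω = 2π·f = 2π·2720 = 1.709e+04 rad/s.
Step 2 — Component impedances:
  R: Z = R = 43.2 Ω
  C: Z = 1/(jωC) = -j/(ω·C) = 0 - j1532 Ω
Step 3 — Series combination: Z_total = R + C = 43.2 - j1532 Ω = 1532∠-88.4° Ω.
Step 4 — Source phasor: V = 24∠163.2° V = -22.98 + j6.937 V.
Step 5 — Ohm's law: I = V / Z_total = (-22.98 + j6.937) / (43.2 - j1532) = -0.004948 - j0.01486 A.
Step 6 — Convert to polar: |I| = 0.01566 A, ∠I = -108.4°.

I = 0.01566∠-108.4° A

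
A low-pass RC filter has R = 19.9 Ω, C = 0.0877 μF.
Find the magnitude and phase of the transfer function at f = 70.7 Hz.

Step 1 — Angular frequency: ω = 2π·70.7 = 444.2 rad/s.
Step 2 — Transfer function: H(jω) = 1/(1 + jωRC).
Step 3 — Denominator: 1 + jωRC = 1 + j·444.2·19.9·8.77e-08 = 1 + j0.0007753.
Step 4 — H = 1 - j0.0007753.
Step 5 — Magnitude: |H| = 1 (-0.0 dB); phase: φ = -0.0°.

|H| = 1 (-0.0 dB), φ = -0.0°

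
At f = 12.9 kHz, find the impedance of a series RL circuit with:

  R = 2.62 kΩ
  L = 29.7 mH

Step 1 — Angular frequency: ω = 2π·f = 2π·1.29e+04 = 8.105e+04 rad/s.
Step 2 — Component impedances:
  R: Z = R = 2620 Ω
  L: Z = jωL = j·8.105e+04·0.0297 = 0 + j2407 Ω
Step 3 — Series combination: Z_total = R + L = 2620 + j2407 Ω = 3558∠42.6° Ω.

Z = 2620 + j2407 Ω = 3558∠42.6° Ω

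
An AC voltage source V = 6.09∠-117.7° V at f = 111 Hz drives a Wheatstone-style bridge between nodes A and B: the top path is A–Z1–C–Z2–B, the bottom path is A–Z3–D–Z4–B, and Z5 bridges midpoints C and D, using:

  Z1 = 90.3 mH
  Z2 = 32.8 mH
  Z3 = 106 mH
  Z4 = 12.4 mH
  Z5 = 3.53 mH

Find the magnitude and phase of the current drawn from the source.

Step 1 — Angular frequency: ω = 2π·f = 2π·111 = 697.4 rad/s.
Step 2 — Component impedances:
  Z1: Z = jωL = j·697.4·0.0903 = 0 + j62.98 Ω
  Z2: Z = jωL = j·697.4·0.0328 = 0 + j22.88 Ω
  Z3: Z = jωL = j·697.4·0.106 = 0 + j73.93 Ω
  Z4: Z = jωL = j·697.4·0.0124 = 0 + j8.648 Ω
  Z5: Z = jωL = j·697.4·0.00353 = 0 + j2.462 Ω
Step 3 — Bridge requires nodal analysis (the Z5 bridge couples midpoints C and D, so the two paths cannot be reduced to a simple series/parallel combination). Setting node B to ground and injecting 1 A at node A, the 3-node admittance system at A, C, D solves to V_A = Z_AB = 0 + j40.44 Ω = 40.44∠90.0° Ω.
Step 4 — Source phasor: V = 6.09∠-117.7° V = -2.831 - j5.392 V.
Step 5 — Ohm's law: I = V / Z_total = (-2.831 - j5.392) / (0 + j40.44) = -0.1333 + j0.07 A.
Step 6 — Convert to polar: |I| = 0.1506 A, ∠I = 152.3°.

I = 0.1506∠152.3° A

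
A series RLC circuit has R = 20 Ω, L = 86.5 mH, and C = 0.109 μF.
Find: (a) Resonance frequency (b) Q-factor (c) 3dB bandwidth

Step 1 — Resonance: ω₀ = 1/√(LC) = 1/√(0.0865·1.09e-07) = 1.03e+04 rad/s.
Step 2 — f₀ = ω₀/(2π) = 1639 Hz.
Step 3 — Series Q: Q = ω₀L/R = 1.03e+04·0.0865/20 = 44.54.
Step 4 — Bandwidth: Δω = ω₀/Q = 231.2 rad/s; BW = Δω/(2π) = 36.8 Hz.

(a) f₀ = 1639 Hz  (b) Q = 44.54  (c) BW = 36.8 Hz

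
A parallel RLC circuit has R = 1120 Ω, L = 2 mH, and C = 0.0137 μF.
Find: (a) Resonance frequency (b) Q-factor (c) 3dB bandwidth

Step 1 — Resonance: ω₀ = 1/√(LC) = 1/√(0.002·1.37e-08) = 1.91e+05 rad/s.
Step 2 — f₀ = ω₀/(2π) = 3.04e+04 Hz.
Step 3 — Parallel Q: Q = R/(ω₀L) = 1120/(1.91e+05·0.002) = 2.931.
Step 4 — Bandwidth: Δω = ω₀/Q = 6.517e+04 rad/s; BW = Δω/(2π) = 1.037e+04 Hz.

(a) f₀ = 3.04e+04 Hz  (b) Q = 2.931  (c) BW = 1.037e+04 Hz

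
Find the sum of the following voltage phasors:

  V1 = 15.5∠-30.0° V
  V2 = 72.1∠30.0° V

Step 1 — Convert each phasor to rectangular form:
  V1 = 15.5·(cos(-30.0°) + j·sin(-30.0°)) = 13.42 - j7.75 V
  V2 = 72.1·(cos(30.0°) + j·sin(30.0°)) = 62.44 + j36.05 V
Step 2 — Sum components: V_total = 75.86 + j28.3 V.
Step 3 — Convert to polar: |V_total| = 80.97 V, ∠V_total = 20.5°.

V_total = 80.97∠20.5° V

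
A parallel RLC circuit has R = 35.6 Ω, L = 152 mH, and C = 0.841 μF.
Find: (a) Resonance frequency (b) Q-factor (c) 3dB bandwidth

Step 1 — Resonance: ω₀ = 1/√(LC) = 1/√(0.152·8.41e-07) = 2797 rad/s.
Step 2 — f₀ = ω₀/(2π) = 445.1 Hz.
Step 3 — Parallel Q: Q = R/(ω₀L) = 35.6/(2797·0.152) = 0.08374.
Step 4 — Bandwidth: Δω = ω₀/Q = 3.34e+04 rad/s; BW = Δω/(2π) = 5316 Hz.

(a) f₀ = 445.1 Hz  (b) Q = 0.08374  (c) BW = 5316 Hz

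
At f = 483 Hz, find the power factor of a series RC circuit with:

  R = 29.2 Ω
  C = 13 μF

Step 1 — Angular frequency: ω = 2π·f = 2π·483 = 3035 rad/s.
Step 2 — Component impedances:
  R: Z = R = 29.2 Ω
  C: Z = 1/(jωC) = -j/(ω·C) = 0 - j25.35 Ω
Step 3 — Series combination: Z_total = R + C = 29.2 - j25.35 Ω = 38.67∠-41.0° Ω.
Step 4 — Power factor: PF = cos(φ) = Re(Z)/|Z| = 29.2/38.667 = 0.7552.
Step 5 — Type: Im(Z) = -25.35 ⇒ leading (phase φ = -41.0°).

PF = 0.7552 (leading, φ = -41.0°)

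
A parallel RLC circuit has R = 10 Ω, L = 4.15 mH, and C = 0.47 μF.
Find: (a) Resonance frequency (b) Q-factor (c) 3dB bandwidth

Step 1 — Resonance: ω₀ = 1/√(LC) = 1/√(0.00415·4.7e-07) = 2.264e+04 rad/s.
Step 2 — f₀ = ω₀/(2π) = 3604 Hz.
Step 3 — Parallel Q: Q = R/(ω₀L) = 10/(2.264e+04·0.00415) = 0.1064.
Step 4 — Bandwidth: Δω = ω₀/Q = 2.128e+05 rad/s; BW = Δω/(2π) = 3.386e+04 Hz.

(a) f₀ = 3604 Hz  (b) Q = 0.1064  (c) BW = 3.386e+04 Hz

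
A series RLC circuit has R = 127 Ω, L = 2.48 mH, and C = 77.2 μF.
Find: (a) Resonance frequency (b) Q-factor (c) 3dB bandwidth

Step 1 — Resonance: ω₀ = 1/√(LC) = 1/√(0.00248·7.72e-05) = 2285 rad/s.
Step 2 — f₀ = ω₀/(2π) = 363.7 Hz.
Step 3 — Series Q: Q = ω₀L/R = 2285·0.00248/127 = 0.04463.
Step 4 — Bandwidth: Δω = ω₀/Q = 5.121e+04 rad/s; BW = Δω/(2π) = 8150 Hz.

(a) f₀ = 363.7 Hz  (b) Q = 0.04463  (c) BW = 8150 Hz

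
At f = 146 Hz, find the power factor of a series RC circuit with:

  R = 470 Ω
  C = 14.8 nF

Step 1 — Angular frequency: ω = 2π·f = 2π·146 = 917.3 rad/s.
Step 2 — Component impedances:
  R: Z = R = 470 Ω
  C: Z = 1/(jωC) = -j/(ω·C) = 0 - j7.366e+04 Ω
Step 3 — Series combination: Z_total = R + C = 470 - j7.366e+04 Ω = 7.366e+04∠-89.6° Ω.
Step 4 — Power factor: PF = cos(φ) = Re(Z)/|Z| = 470/7.366e+04 = 0.006381.
Step 5 — Type: Im(Z) = -7.366e+04 ⇒ leading (phase φ = -89.6°).

PF = 0.006381 (leading, φ = -89.6°)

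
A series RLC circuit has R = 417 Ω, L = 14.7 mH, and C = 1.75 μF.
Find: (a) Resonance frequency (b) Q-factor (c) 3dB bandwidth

Step 1 — Resonance: ω₀ = 1/√(LC) = 1/√(0.0147·1.75e-06) = 6235 rad/s.
Step 2 — f₀ = ω₀/(2π) = 992.3 Hz.
Step 3 — Series Q: Q = ω₀L/R = 6235·0.0147/417 = 0.2198.
Step 4 — Bandwidth: Δω = ω₀/Q = 2.837e+04 rad/s; BW = Δω/(2π) = 4515 Hz.

(a) f₀ = 992.3 Hz  (b) Q = 0.2198  (c) BW = 4515 Hz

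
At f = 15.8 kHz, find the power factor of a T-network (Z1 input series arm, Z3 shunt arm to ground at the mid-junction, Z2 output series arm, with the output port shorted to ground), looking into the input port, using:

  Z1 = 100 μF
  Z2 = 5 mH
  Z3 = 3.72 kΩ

Step 1 — Angular frequency: ω = 2π·f = 2π·1.58e+04 = 9.927e+04 rad/s.
Step 2 — Component impedances:
  Z1: Z = 1/(jωC) = -j/(ω·C) = 0 - j0.1007 Ω
  Z2: Z = jωL = j·9.927e+04·0.005 = 0 + j496.4 Ω
  Z3: Z = R = 3720 Ω
Step 3 — With the output port shorted to ground, the output series arm Z2 runs from the junction to ground; the shunt arm Z3 also runs from the junction to ground. They appear in parallel: Z3 || Z2 = 65.07 + j487.7 Ω.
Step 4 — Series with input arm Z1: Z_in = Z1 + (Z3 || Z2) = 65.07 + j487.6 Ω = 491.9∠82.4° Ω.
Step 5 — Power factor: PF = cos(φ) = Re(Z)/|Z| = 65.07/491.9 = 0.1323.
Step 6 — Type: Im(Z) = 487.6 ⇒ lagging (phase φ = 82.4°).

PF = 0.1323 (lagging, φ = 82.4°)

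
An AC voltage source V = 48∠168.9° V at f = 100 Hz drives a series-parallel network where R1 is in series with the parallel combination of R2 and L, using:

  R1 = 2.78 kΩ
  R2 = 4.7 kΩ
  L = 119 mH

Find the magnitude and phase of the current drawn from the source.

Step 1 — Angular frequency: ω = 2π·f = 2π·100 = 628.3 rad/s.
Step 2 — Component impedances:
  R1: Z = R = 2780 Ω
  R2: Z = R = 4700 Ω
  L: Z = jωL = j·628.3·0.119 = 0 + j74.77 Ω
Step 3 — Parallel branch: R2 || L = 1/(1/R2 + 1/L) = 1.189 + j74.75 Ω.
Step 4 — Series with R1: Z_total = R1 + (R2 || L) = 2781 + j74.75 Ω = 2782∠1.5° Ω.
Step 5 — Source phasor: V = 48∠168.9° V = -47.1 + j9.241 V.
Step 6 — Ohm's law: I = V / Z_total = (-47.1 + j9.241) / (2781 + j74.75) = -0.01683 + j0.003775 A.
Step 7 — Convert to polar: |I| = 0.01725 A, ∠I = 167.4°.

I = 0.01725∠167.4° A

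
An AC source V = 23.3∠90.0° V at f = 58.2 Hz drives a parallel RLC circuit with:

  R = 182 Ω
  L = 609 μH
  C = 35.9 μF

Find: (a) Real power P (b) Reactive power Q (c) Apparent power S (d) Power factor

Step 1 — Angular frequency: ω = 2π·f = 2π·58.2 = 365.7 rad/s.
Step 2 — Component impedances:
  R: Z = R = 182 Ω
  L: Z = jωL = j·365.7·0.000609 = 0 + j0.2227 Ω
  C: Z = 1/(jωC) = -j/(ω·C) = 0 - j76.17 Ω
Step 3 — Parallel combination: 1/Z_total = 1/R + 1/L + 1/C; Z_total = 0.0002741 + j0.2234 Ω = 0.2234∠89.9° Ω.
Step 4 — Source phasor: V = 23.3∠90.0° V = 0 + j23.3 V.
Step 5 — Current: I = V / Z = 104.3 + j0.128 A = 104.3∠0.1° A.
Step 6 — Complex power: S = V·I* = 2.983 + j2431 VA.
Step 7 — Real power: P = Re(S) = 2.983 W.
Step 8 — Reactive power: Q = Im(S) = 2431 VAR.
Step 9 — Apparent power: |S| = 2431 VA.
Step 10 — Power factor: PF = P/|S| = 0.001227 (lagging).

(a) P = 2.983 W  (b) Q = 2431 VAR  (c) S = 2431 VA  (d) PF = 0.001227 (lagging)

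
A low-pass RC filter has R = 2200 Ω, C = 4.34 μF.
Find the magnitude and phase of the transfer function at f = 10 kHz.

Step 1 — Angular frequency: ω = 2π·1e+04 = 6.283e+04 rad/s.
Step 2 — Transfer function: H(jω) = 1/(1 + jωRC).
Step 3 — Denominator: 1 + jωRC = 1 + j·6.283e+04·2200·4.34e-06 = 1 + j599.9.
Step 4 — H = 2.779e-06 - j0.001667.
Step 5 — Magnitude: |H| = 0.001667 (-55.6 dB); phase: φ = -89.9°.

|H| = 0.001667 (-55.6 dB), φ = -89.9°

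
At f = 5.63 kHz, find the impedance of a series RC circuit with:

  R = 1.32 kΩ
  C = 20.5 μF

Step 1 — Angular frequency: ω = 2π·f = 2π·5630 = 3.537e+04 rad/s.
Step 2 — Component impedances:
  R: Z = R = 1320 Ω
  C: Z = 1/(jωC) = -j/(ω·C) = 0 - j1.379 Ω
Step 3 — Series combination: Z_total = R + C = 1320 - j1.379 Ω = 1320∠-0.1° Ω.

Z = 1320 - j1.379 Ω = 1320∠-0.1° Ω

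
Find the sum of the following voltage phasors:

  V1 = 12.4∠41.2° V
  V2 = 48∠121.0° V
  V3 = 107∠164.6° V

Step 1 — Convert each phasor to rectangular form:
  V1 = 12.4·(cos(41.2°) + j·sin(41.2°)) = 9.33 + j8.168 V
  V2 = 48·(cos(121.0°) + j·sin(121.0°)) = -24.72 + j41.14 V
  V3 = 107·(cos(164.6°) + j·sin(164.6°)) = -103.2 + j28.41 V
Step 2 — Sum components: V_total = -118.6 + j77.73 V.
Step 3 — Convert to polar: |V_total| = 141.8 V, ∠V_total = 146.7°.

V_total = 141.8∠146.7° V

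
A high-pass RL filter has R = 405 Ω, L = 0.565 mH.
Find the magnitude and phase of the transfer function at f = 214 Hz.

Step 1 — Angular frequency: ω = 2π·214 = 1345 rad/s.
Step 2 — Transfer function: H(jω) = jωL/(R + jωL).
Step 3 — Numerator jωL = j·0.7597; denominator R + jωL = 405 + j0.7597.
Step 4 — H = 3.519e-06 + j0.001876.
Step 5 — Magnitude: |H| = 0.001876 (-54.5 dB); phase: φ = 89.9°.

|H| = 0.001876 (-54.5 dB), φ = 89.9°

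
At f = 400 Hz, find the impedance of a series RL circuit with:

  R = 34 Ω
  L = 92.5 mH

Step 1 — Angular frequency: ω = 2π·f = 2π·400 = 2513 rad/s.
Step 2 — Component impedances:
  R: Z = R = 34 Ω
  L: Z = jωL = j·2513·0.0925 = 0 + j232.5 Ω
Step 3 — Series combination: Z_total = R + L = 34 + j232.5 Ω = 235∠81.7° Ω.

Z = 34 + j232.5 Ω = 235∠81.7° Ω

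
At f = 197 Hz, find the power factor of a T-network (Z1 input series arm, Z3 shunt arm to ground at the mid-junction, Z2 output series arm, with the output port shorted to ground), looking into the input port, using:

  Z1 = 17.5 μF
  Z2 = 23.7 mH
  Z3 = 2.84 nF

Step 1 — Angular frequency: ω = 2π·f = 2π·197 = 1238 rad/s.
Step 2 — Component impedances:
  Z1: Z = 1/(jωC) = -j/(ω·C) = 0 - j46.17 Ω
  Z2: Z = jωL = j·1238·0.0237 = 0 + j29.34 Ω
  Z3: Z = 1/(jωC) = -j/(ω·C) = 0 - j2.845e+05 Ω
Step 3 — With the output port shorted to ground, the output series arm Z2 runs from the junction to ground; the shunt arm Z3 also runs from the junction to ground. They appear in parallel: Z3 || Z2 = 0 + j29.34 Ω.
Step 4 — Series with input arm Z1: Z_in = Z1 + (Z3 || Z2) = 0 - j16.83 Ω = 16.83∠-90.0° Ω.
Step 5 — Power factor: PF = cos(φ) = Re(Z)/|Z| = 0/16.83 = 0.
Step 6 — Type: Im(Z) = -16.83 ⇒ leading (phase φ = -90.0°).

PF = 0 (leading, φ = -90.0°)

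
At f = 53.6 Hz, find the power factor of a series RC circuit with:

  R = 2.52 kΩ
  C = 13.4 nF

Step 1 — Angular frequency: ω = 2π·f = 2π·53.6 = 336.8 rad/s.
Step 2 — Component impedances:
  R: Z = R = 2520 Ω
  C: Z = 1/(jωC) = -j/(ω·C) = 0 - j2.216e+05 Ω
Step 3 — Series combination: Z_total = R + C = 2520 - j2.216e+05 Ω = 2.216e+05∠-89.3° Ω.
Step 4 — Power factor: PF = cos(φ) = Re(Z)/|Z| = 2520/2.216e+05 = 0.01137.
Step 5 — Type: Im(Z) = -2.216e+05 ⇒ leading (phase φ = -89.3°).

PF = 0.01137 (leading, φ = -89.3°)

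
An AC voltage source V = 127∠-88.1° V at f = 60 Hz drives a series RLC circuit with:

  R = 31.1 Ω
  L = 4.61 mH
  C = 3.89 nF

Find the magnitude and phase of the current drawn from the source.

Step 1 — Angular frequency: ω = 2π·f = 2π·60 = 377 rad/s.
Step 2 — Component impedances:
  R: Z = R = 31.1 Ω
  L: Z = jωL = j·377·0.00461 = 0 + j1.738 Ω
  C: Z = 1/(jωC) = -j/(ω·C) = 0 - j6.819e+05 Ω
Step 3 — Series combination: Z_total = R + L + C = 31.1 - j6.819e+05 Ω = 6.819e+05∠-90.0° Ω.
Step 4 — Source phasor: V = 127∠-88.1° V = 4.211 - j126.9 V.
Step 5 — Ohm's law: I = V / Z_total = (4.211 - j126.9) / (31.1 - j6.819e+05) = 0.0001861 + j6.167e-06 A.
Step 6 — Convert to polar: |I| = 0.0001862 A, ∠I = 1.9°.

I = 0.0001862∠1.9° A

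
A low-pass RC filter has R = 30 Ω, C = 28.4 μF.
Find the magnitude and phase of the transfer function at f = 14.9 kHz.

Step 1 — Angular frequency: ω = 2π·1.49e+04 = 9.362e+04 rad/s.
Step 2 — Transfer function: H(jω) = 1/(1 + jωRC).
Step 3 — Denominator: 1 + jωRC = 1 + j·9.362e+04·30·2.84e-05 = 1 + j79.76.
Step 4 — H = 0.0001572 - j0.01254.
Step 5 — Magnitude: |H| = 0.01254 (-38.0 dB); phase: φ = -89.3°.

|H| = 0.01254 (-38.0 dB), φ = -89.3°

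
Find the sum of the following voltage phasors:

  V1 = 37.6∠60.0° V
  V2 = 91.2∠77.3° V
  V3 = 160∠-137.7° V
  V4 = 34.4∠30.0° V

Step 1 — Convert each phasor to rectangular form:
  V1 = 37.6·(cos(60.0°) + j·sin(60.0°)) = 18.8 + j32.56 V
  V2 = 91.2·(cos(77.3°) + j·sin(77.3°)) = 20.05 + j88.97 V
  V3 = 160·(cos(-137.7°) + j·sin(-137.7°)) = -118.3 - j107.7 V
  V4 = 34.4·(cos(30.0°) + j·sin(30.0°)) = 29.79 + j17.2 V
Step 2 — Sum components: V_total = -49.7 + j31.05 V.
Step 3 — Convert to polar: |V_total| = 58.6 V, ∠V_total = 148.0°.

V_total = 58.6∠148.0° V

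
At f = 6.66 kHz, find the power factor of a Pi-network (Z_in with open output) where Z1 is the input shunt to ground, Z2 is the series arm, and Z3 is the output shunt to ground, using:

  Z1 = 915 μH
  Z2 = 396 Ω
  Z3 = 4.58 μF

Step 1 — Angular frequency: ω = 2π·f = 2π·6660 = 4.185e+04 rad/s.
Step 2 — Component impedances:
  Z1: Z = jωL = j·4.185e+04·0.000915 = 0 + j38.29 Ω
  Z2: Z = R = 396 Ω
  Z3: Z = 1/(jωC) = -j/(ω·C) = 0 - j5.218 Ω
Step 3 — With open output, the series arm Z2 and the output shunt Z3 appear in series to ground: Z2 + Z3 = 396 - j5.218 Ω.
Step 4 — Parallel with input shunt Z1: Z_in = Z1 || (Z2 + Z3) = 3.677 + j37.98 Ω = 38.16∠84.5° Ω.
Step 5 — Power factor: PF = cos(φ) = Re(Z)/|Z| = 3.67652/38.1596 = 0.09635.
Step 6 — Type: Im(Z) = 37.98 ⇒ lagging (phase φ = 84.5°).

PF = 0.09635 (lagging, φ = 84.5°)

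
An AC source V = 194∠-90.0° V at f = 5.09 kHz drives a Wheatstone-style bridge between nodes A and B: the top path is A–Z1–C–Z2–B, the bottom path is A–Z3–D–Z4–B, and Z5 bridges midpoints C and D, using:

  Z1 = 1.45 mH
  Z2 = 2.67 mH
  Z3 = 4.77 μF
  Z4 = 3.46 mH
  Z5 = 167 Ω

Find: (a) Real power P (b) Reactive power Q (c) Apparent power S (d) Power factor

Step 1 — Angular frequency: ω = 2π·f = 2π·5090 = 3.198e+04 rad/s.
Step 2 — Component impedances:
  Z1: Z = jωL = j·3.198e+04·0.00145 = 0 + j46.37 Ω
  Z2: Z = jωL = j·3.198e+04·0.00267 = 0 + j85.39 Ω
  Z3: Z = 1/(jωC) = -j/(ω·C) = 0 - j6.555 Ω
  Z4: Z = jωL = j·3.198e+04·0.00346 = 0 + j110.7 Ω
  Z5: Z = R = 167 Ω
Step 3 — Bridge requires nodal analysis (the Z5 bridge couples midpoints C and D, so the two paths cannot be reduced to a simple series/parallel combination). Setting node B to ground and injecting 1 A at node A, the 3-node admittance system at A, C, D solves to V_A = Z_AB = 3.355 + j57.49 Ω = 57.59∠86.7° Ω.
Step 4 — Source phasor: V = 194∠-90.0° V = 0 - j194 V.
Step 5 — Current: I = V / Z = -3.363 - j0.1962 A = 3.369∠-176.7° A.
Step 6 — Complex power: S = V·I* = 38.07 + j652.4 VA.
Step 7 — Real power: P = Re(S) = 38.07 W.
Step 8 — Reactive power: Q = Im(S) = 652.4 VAR.
Step 9 — Apparent power: |S| = 653.5 VA.
Step 10 — Power factor: PF = P/|S| = 0.05825 (lagging).

(a) P = 38.07 W  (b) Q = 652.4 VAR  (c) S = 653.5 VA  (d) PF = 0.05825 (lagging)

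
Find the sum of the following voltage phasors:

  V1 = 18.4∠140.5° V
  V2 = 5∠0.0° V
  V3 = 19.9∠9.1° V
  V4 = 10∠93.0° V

Step 1 — Convert each phasor to rectangular form:
  V1 = 18.4·(cos(140.5°) + j·sin(140.5°)) = -14.2 + j11.7 V
  V2 = 5·(cos(0.0°) + j·sin(0.0°)) = 5 V
  V3 = 19.9·(cos(9.1°) + j·sin(9.1°)) = 19.65 + j3.147 V
  V4 = 10·(cos(93.0°) + j·sin(93.0°)) = -0.5234 + j9.986 V
Step 2 — Sum components: V_total = 9.928 + j24.84 V.
Step 3 — Convert to polar: |V_total| = 26.75 V, ∠V_total = 68.2°.

V_total = 26.75∠68.2° V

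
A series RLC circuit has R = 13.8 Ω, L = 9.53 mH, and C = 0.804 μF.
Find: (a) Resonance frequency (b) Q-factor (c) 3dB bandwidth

Step 1 — Resonance: ω₀ = 1/√(LC) = 1/√(0.00953·8.04e-07) = 1.142e+04 rad/s.
Step 2 — f₀ = ω₀/(2π) = 1818 Hz.
Step 3 — Series Q: Q = ω₀L/R = 1.142e+04·0.00953/13.8 = 7.889.
Step 4 — Bandwidth: Δω = ω₀/Q = 1448 rad/s; BW = Δω/(2π) = 230.5 Hz.

(a) f₀ = 1818 Hz  (b) Q = 7.889  (c) BW = 230.5 Hz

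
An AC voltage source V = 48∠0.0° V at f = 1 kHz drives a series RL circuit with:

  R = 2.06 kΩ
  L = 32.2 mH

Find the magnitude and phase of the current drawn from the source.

Step 1 — Angular frequency: ω = 2π·f = 2π·1000 = 6283 rad/s.
Step 2 — Component impedances:
  R: Z = R = 2060 Ω
  L: Z = jωL = j·6283·0.0322 = 0 + j202.3 Ω
Step 3 — Series combination: Z_total = R + L = 2060 + j202.3 Ω = 2070∠5.6° Ω.
Step 4 — Source phasor: V = 48∠0.0° V = 48 V.
Step 5 — Ohm's law: I = V / Z_total = (48) / (2060 + j202.3) = 0.02308 - j0.002267 A.
Step 6 — Convert to polar: |I| = 0.02319 A, ∠I = -5.6°.

I = 0.02319∠-5.6° A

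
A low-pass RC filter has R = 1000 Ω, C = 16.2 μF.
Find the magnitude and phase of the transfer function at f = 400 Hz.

Step 1 — Angular frequency: ω = 2π·400 = 2513 rad/s.
Step 2 — Transfer function: H(jω) = 1/(1 + jωRC).
Step 3 — Denominator: 1 + jωRC = 1 + j·2513·1000·1.62e-05 = 1 + j40.72.
Step 4 — H = 0.0006029 - j0.02455.
Step 5 — Magnitude: |H| = 0.02455 (-32.2 dB); phase: φ = -88.6°.

|H| = 0.02455 (-32.2 dB), φ = -88.6°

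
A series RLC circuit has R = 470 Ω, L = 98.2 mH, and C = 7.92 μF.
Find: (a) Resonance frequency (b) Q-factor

Step 1 — Resonance condition Im(Z)=0 gives ω₀ = 1/√(LC).
Step 2 — ω₀ = 1/√(0.0982·7.92e-06) = 1134 rad/s.
Step 3 — f₀ = ω₀/(2π) = 180.5 Hz.
Step 4 — Series Q: Q = ω₀L/R = 1134·0.0982/470 = 0.2369.

(a) f₀ = 180.5 Hz  (b) Q = 0.2369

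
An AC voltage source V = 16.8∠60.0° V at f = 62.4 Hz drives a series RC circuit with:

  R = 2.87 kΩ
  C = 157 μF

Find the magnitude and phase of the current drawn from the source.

Step 1 — Angular frequency: ω = 2π·f = 2π·62.4 = 392.1 rad/s.
Step 2 — Component impedances:
  R: Z = R = 2870 Ω
  C: Z = 1/(jωC) = -j/(ω·C) = 0 - j16.25 Ω
Step 3 — Series combination: Z_total = R + C = 2870 - j16.25 Ω = 2870∠-0.3° Ω.
Step 4 — Source phasor: V = 16.8∠60.0° V = 8.4 + j14.55 V.
Step 5 — Ohm's law: I = V / Z_total = (8.4 + j14.55) / (2870 - j16.25) = 0.002898 + j0.005086 A.
Step 6 — Convert to polar: |I| = 0.005854 A, ∠I = 60.3°.

I = 0.005854∠60.3° A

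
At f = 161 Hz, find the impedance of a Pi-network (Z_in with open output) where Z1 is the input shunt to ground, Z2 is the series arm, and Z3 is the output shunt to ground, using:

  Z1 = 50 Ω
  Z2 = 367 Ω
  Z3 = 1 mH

Step 1 — Angular frequency: ω = 2π·f = 2π·161 = 1012 rad/s.
Step 2 — Component impedances:
  Z1: Z = R = 50 Ω
  Z2: Z = R = 367 Ω
  Z3: Z = jωL = j·1012·0.001 = 0 + j1.012 Ω
Step 3 — With open output, the series arm Z2 and the output shunt Z3 appear in series to ground: Z2 + Z3 = 367 + j1.012 Ω.
Step 4 — Parallel with input shunt Z1: Z_in = Z1 || (Z2 + Z3) = 44 + j0.01454 Ω = 44∠0.0° Ω.

Z = 44 + j0.01454 Ω = 44∠0.0° Ω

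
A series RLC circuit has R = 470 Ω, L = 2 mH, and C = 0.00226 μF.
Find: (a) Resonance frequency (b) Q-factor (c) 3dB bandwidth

Step 1 — Resonance: ω₀ = 1/√(LC) = 1/√(0.002·2.26e-09) = 4.704e+05 rad/s.
Step 2 — f₀ = ω₀/(2π) = 7.486e+04 Hz.
Step 3 — Series Q: Q = ω₀L/R = 4.704e+05·0.002/470 = 2.002.
Step 4 — Bandwidth: Δω = ω₀/Q = 2.35e+05 rad/s; BW = Δω/(2π) = 3.74e+04 Hz.

(a) f₀ = 7.486e+04 Hz  (b) Q = 2.002  (c) BW = 3.74e+04 Hz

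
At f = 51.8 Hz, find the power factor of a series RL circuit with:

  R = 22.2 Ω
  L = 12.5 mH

Step 1 — Angular frequency: ω = 2π·f = 2π·51.8 = 325.5 rad/s.
Step 2 — Component impedances:
  R: Z = R = 22.2 Ω
  L: Z = jωL = j·325.5·0.0125 = 0 + j4.068 Ω
Step 3 — Series combination: Z_total = R + L = 22.2 + j4.068 Ω = 22.57∠10.4° Ω.
Step 4 — Power factor: PF = cos(φ) = Re(Z)/|Z| = 22.2/22.57 = 0.9836.
Step 5 — Type: Im(Z) = 4.068 ⇒ lagging (phase φ = 10.4°).

PF = 0.9836 (lagging, φ = 10.4°)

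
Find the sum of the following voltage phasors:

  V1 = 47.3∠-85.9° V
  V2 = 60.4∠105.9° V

Step 1 — Convert each phasor to rectangular form:
  V1 = 47.3·(cos(-85.9°) + j·sin(-85.9°)) = 3.382 - j47.18 V
  V2 = 60.4·(cos(105.9°) + j·sin(105.9°)) = -16.55 + j58.09 V
Step 2 — Sum components: V_total = -13.17 + j10.91 V.
Step 3 — Convert to polar: |V_total| = 17.1 V, ∠V_total = 140.4°.

V_total = 17.1∠140.4° V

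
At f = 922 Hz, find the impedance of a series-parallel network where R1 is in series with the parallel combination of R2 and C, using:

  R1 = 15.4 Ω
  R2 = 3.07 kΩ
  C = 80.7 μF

Step 1 — Angular frequency: ω = 2π·f = 2π·922 = 5793 rad/s.
Step 2 — Component impedances:
  R1: Z = R = 15.4 Ω
  R2: Z = R = 3070 Ω
  C: Z = 1/(jωC) = -j/(ω·C) = 0 - j2.139 Ω
Step 3 — Parallel branch: R2 || C = 1/(1/R2 + 1/C) = 0.00149 - j2.139 Ω.
Step 4 — Series with R1: Z_total = R1 + (R2 || C) = 15.4 - j2.139 Ω = 15.55∠-7.9° Ω.

Z = 15.4 - j2.139 Ω = 15.55∠-7.9° Ω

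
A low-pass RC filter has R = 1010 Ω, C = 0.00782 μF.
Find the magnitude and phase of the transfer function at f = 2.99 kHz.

Step 1 — Angular frequency: ω = 2π·2990 = 1.879e+04 rad/s.
Step 2 — Transfer function: H(jω) = 1/(1 + jωRC).
Step 3 — Denominator: 1 + jωRC = 1 + j·1.879e+04·1010·7.82e-09 = 1 + j0.1484.
Step 4 — H = 0.9785 - j0.1452.
Step 5 — Magnitude: |H| = 0.9892 (-0.1 dB); phase: φ = -8.4°.

|H| = 0.9892 (-0.1 dB), φ = -8.4°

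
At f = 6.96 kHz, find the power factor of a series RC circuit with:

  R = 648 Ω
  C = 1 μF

Step 1 — Angular frequency: ω = 2π·f = 2π·6960 = 4.373e+04 rad/s.
Step 2 — Component impedances:
  R: Z = R = 648 Ω
  C: Z = 1/(jωC) = -j/(ω·C) = 0 - j22.87 Ω
Step 3 — Series combination: Z_total = R + C = 648 - j22.87 Ω = 648.4∠-2.0° Ω.
Step 4 — Power factor: PF = cos(φ) = Re(Z)/|Z| = 648/648.4 = 0.9994.
Step 5 — Type: Im(Z) = -22.87 ⇒ leading (phase φ = -2.0°).

PF = 0.9994 (leading, φ = -2.0°)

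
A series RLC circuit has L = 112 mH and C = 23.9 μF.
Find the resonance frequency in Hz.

Step 1 — Resonance condition Im(Z)=0 gives ω₀ = 1/√(LC).
Step 2 — ω₀ = 1/√(0.112·2.39e-05) = 611.2 rad/s.
Step 3 — f₀ = ω₀/(2π) = 97.28 Hz.

f₀ = 97.28 Hz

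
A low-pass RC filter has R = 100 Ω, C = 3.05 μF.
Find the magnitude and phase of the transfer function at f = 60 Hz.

Step 1 — Angular frequency: ω = 2π·60 = 377 rad/s.
Step 2 — Transfer function: H(jω) = 1/(1 + jωRC).
Step 3 — Denominator: 1 + jωRC = 1 + j·377·100·3.05e-06 = 1 + j0.115.
Step 4 — H = 0.987 - j0.1135.
Step 5 — Magnitude: |H| = 0.9935 (-0.1 dB); phase: φ = -6.6°.

|H| = 0.9935 (-0.1 dB), φ = -6.6°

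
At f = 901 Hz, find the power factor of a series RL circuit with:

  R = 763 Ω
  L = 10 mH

Step 1 — Angular frequency: ω = 2π·f = 2π·901 = 5661 rad/s.
Step 2 — Component impedances:
  R: Z = R = 763 Ω
  L: Z = jωL = j·5661·0.01 = 0 + j56.61 Ω
Step 3 — Series combination: Z_total = R + L = 763 + j56.61 Ω = 765.1∠4.2° Ω.
Step 4 — Power factor: PF = cos(φ) = Re(Z)/|Z| = 763/765.1 = 0.9973.
Step 5 — Type: Im(Z) = 56.61 ⇒ lagging (phase φ = 4.2°).

PF = 0.9973 (lagging, φ = 4.2°)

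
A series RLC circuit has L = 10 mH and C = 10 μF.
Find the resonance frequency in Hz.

Step 1 — Resonance condition Im(Z)=0 gives ω₀ = 1/√(LC).
Step 2 — ω₀ = 1/√(0.01·1e-05) = 3162 rad/s.
Step 3 — f₀ = ω₀/(2π) = 503.3 Hz.

f₀ = 503.3 Hz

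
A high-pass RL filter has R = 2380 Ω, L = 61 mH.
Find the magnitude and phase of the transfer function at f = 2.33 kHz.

Step 1 — Angular frequency: ω = 2π·2330 = 1.464e+04 rad/s.
Step 2 — Transfer function: H(jω) = jωL/(R + jωL).
Step 3 — Numerator jωL = j·893; denominator R + jωL = 2380 + j893.
Step 4 — H = 0.1234 + j0.3289.
Step 5 — Magnitude: |H| = 0.3513 (-9.1 dB); phase: φ = 69.4°.

|H| = 0.3513 (-9.1 dB), φ = 69.4°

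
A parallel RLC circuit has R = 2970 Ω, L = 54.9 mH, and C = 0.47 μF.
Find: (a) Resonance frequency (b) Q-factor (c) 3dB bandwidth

Step 1 — Resonance: ω₀ = 1/√(LC) = 1/√(0.0549·4.7e-07) = 6225 rad/s.
Step 2 — f₀ = ω₀/(2π) = 990.8 Hz.
Step 3 — Parallel Q: Q = R/(ω₀L) = 2970/(6225·0.0549) = 8.69.
Step 4 — Bandwidth: Δω = ω₀/Q = 716.4 rad/s; BW = Δω/(2π) = 114 Hz.

(a) f₀ = 990.8 Hz  (b) Q = 8.69  (c) BW = 114 Hz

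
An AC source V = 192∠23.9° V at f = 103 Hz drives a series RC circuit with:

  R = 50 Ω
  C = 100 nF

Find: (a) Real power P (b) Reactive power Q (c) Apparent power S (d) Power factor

Step 1 — Angular frequency: ω = 2π·f = 2π·103 = 647.2 rad/s.
Step 2 — Component impedances:
  R: Z = R = 50 Ω
  C: Z = 1/(jωC) = -j/(ω·C) = 0 - j1.545e+04 Ω
Step 3 — Series combination: Z_total = R + C = 50 - j1.545e+04 Ω = 1.545e+04∠-89.8° Ω.
Step 4 — Source phasor: V = 192∠23.9° V = 175.5 + j77.79 V.
Step 5 — Current: I = V / Z = -0.004997 + j0.01138 A = 0.01243∠113.7° A.
Step 6 — Complex power: S = V·I* = 0.00772 - j2.386 VA.
Step 7 — Real power: P = Re(S) = 0.00772 W.
Step 8 — Reactive power: Q = Im(S) = -2.386 VAR.
Step 9 — Apparent power: |S| = 2.386 VA.
Step 10 — Power factor: PF = P/|S| = 0.003236 (leading).

(a) P = 0.00772 W  (b) Q = -2.386 VAR  (c) S = 2.386 VA  (d) PF = 0.003236 (leading)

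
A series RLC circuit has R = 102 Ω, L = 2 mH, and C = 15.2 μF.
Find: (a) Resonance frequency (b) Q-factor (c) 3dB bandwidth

Step 1 — Resonance condition Im(Z)=0 gives ω₀ = 1/√(LC).
Step 2 — ω₀ = 1/√(0.002·1.52e-05) = 5735 rad/s.
Step 3 — f₀ = ω₀/(2π) = 912.8 Hz.
Step 4 — Series Q: Q = ω₀L/R = 5735·0.002/102 = 0.1125.
Step 5 — 3dB bandwidth: Δω = ω₀/Q = 5.1e+04 rad/s; BW = Δω/(2π) = 8117 Hz.

(a) f₀ = 912.8 Hz  (b) Q = 0.1125  (c) BW = 8117 Hz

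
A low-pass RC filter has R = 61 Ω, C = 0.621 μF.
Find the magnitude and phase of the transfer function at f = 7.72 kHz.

Step 1 — Angular frequency: ω = 2π·7720 = 4.851e+04 rad/s.
Step 2 — Transfer function: H(jω) = 1/(1 + jωRC).
Step 3 — Denominator: 1 + jωRC = 1 + j·4.851e+04·61·6.21e-07 = 1 + j1.837.
Step 4 — H = 0.2285 - j0.4199.
Step 5 — Magnitude: |H| = 0.478 (-6.4 dB); phase: φ = -61.4°.

|H| = 0.478 (-6.4 dB), φ = -61.4°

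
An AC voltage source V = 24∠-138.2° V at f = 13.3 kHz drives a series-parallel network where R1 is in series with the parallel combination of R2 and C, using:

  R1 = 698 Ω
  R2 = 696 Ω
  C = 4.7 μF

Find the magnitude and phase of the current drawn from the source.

Step 1 — Angular frequency: ω = 2π·f = 2π·1.33e+04 = 8.357e+04 rad/s.
Step 2 — Component impedances:
  R1: Z = R = 698 Ω
  R2: Z = R = 696 Ω
  C: Z = 1/(jωC) = -j/(ω·C) = 0 - j2.546 Ω
Step 3 — Parallel branch: R2 || C = 1/(1/R2 + 1/C) = 0.009314 - j2.546 Ω.
Step 4 — Series with R1: Z_total = R1 + (R2 || C) = 698 - j2.546 Ω = 698∠-0.2° Ω.
Step 5 — Source phasor: V = 24∠-138.2° V = -17.89 - j16 V.
Step 6 — Ohm's law: I = V / Z_total = (-17.89 - j16) / (698 - j2.546) = -0.02555 - j0.02301 A.
Step 7 — Convert to polar: |I| = 0.03438 A, ∠I = -138.0°.

I = 0.03438∠-138.0° A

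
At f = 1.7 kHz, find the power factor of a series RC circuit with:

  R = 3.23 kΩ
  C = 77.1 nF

Step 1 — Angular frequency: ω = 2π·f = 2π·1700 = 1.068e+04 rad/s.
Step 2 — Component impedances:
  R: Z = R = 3230 Ω
  C: Z = 1/(jωC) = -j/(ω·C) = 0 - j1214 Ω
Step 3 — Series combination: Z_total = R + C = 3230 - j1214 Ω = 3451∠-20.6° Ω.
Step 4 — Power factor: PF = cos(φ) = Re(Z)/|Z| = 3230/3451 = 0.936.
Step 5 — Type: Im(Z) = -1214 ⇒ leading (phase φ = -20.6°).

PF = 0.936 (leading, φ = -20.6°)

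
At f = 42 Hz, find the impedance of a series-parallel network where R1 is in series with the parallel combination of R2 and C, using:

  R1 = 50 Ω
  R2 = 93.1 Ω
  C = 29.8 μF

Step 1 — Angular frequency: ω = 2π·f = 2π·42 = 263.9 rad/s.
Step 2 — Component impedances:
  R1: Z = R = 50 Ω
  R2: Z = R = 93.1 Ω
  C: Z = 1/(jωC) = -j/(ω·C) = 0 - j127.2 Ω
Step 3 — Parallel branch: R2 || C = 1/(1/R2 + 1/C) = 60.61 - j44.38 Ω.
Step 4 — Series with R1: Z_total = R1 + (R2 || C) = 110.6 - j44.38 Ω = 119.2∠-21.9° Ω.

Z = 110.6 - j44.38 Ω = 119.2∠-21.9° Ω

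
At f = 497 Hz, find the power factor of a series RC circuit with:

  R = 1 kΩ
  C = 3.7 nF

Step 1 — Angular frequency: ω = 2π·f = 2π·497 = 3123 rad/s.
Step 2 — Component impedances:
  R: Z = R = 1000 Ω
  C: Z = 1/(jωC) = -j/(ω·C) = 0 - j8.655e+04 Ω
Step 3 — Series combination: Z_total = R + C = 1000 - j8.655e+04 Ω = 8.655e+04∠-89.3° Ω.
Step 4 — Power factor: PF = cos(φ) = Re(Z)/|Z| = 1000/8.655e+04 = 0.01155.
Step 5 — Type: Im(Z) = -8.655e+04 ⇒ leading (phase φ = -89.3°).

PF = 0.01155 (leading, φ = -89.3°)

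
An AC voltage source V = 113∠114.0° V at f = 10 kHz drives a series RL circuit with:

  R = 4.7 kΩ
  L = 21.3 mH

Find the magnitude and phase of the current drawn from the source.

Step 1 — Angular frequency: ω = 2π·f = 2π·1e+04 = 6.283e+04 rad/s.
Step 2 — Component impedances:
  R: Z = R = 4700 Ω
  L: Z = jωL = j·6.283e+04·0.0213 = 0 + j1338 Ω
Step 3 — Series combination: Z_total = R + L = 4700 + j1338 Ω = 4887∠15.9° Ω.
Step 4 — Source phasor: V = 113∠114.0° V = -45.96 + j103.2 V.
Step 5 — Ohm's law: I = V / Z_total = (-45.96 + j103.2) / (4700 + j1338) = -0.00326 + j0.02289 A.
Step 6 — Convert to polar: |I| = 0.02312 A, ∠I = 98.1°.

I = 0.02312∠98.1° A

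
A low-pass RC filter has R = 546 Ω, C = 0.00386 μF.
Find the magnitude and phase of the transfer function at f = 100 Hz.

Step 1 — Angular frequency: ω = 2π·100 = 628.3 rad/s.
Step 2 — Transfer function: H(jω) = 1/(1 + jωRC).
Step 3 — Denominator: 1 + jωRC = 1 + j·628.3·546·3.86e-09 = 1 + j0.001324.
Step 4 — H = 1 - j0.001324.
Step 5 — Magnitude: |H| = 1 (-0.0 dB); phase: φ = -0.1°.

|H| = 1 (-0.0 dB), φ = -0.1°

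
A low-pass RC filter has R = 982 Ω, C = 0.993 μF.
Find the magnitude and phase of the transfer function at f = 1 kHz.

Step 1 — Angular frequency: ω = 2π·1000 = 6283 rad/s.
Step 2 — Transfer function: H(jω) = 1/(1 + jωRC).
Step 3 — Denominator: 1 + jωRC = 1 + j·6283·982·9.93e-07 = 1 + j6.127.
Step 4 — H = 0.02595 - j0.159.
Step 5 — Magnitude: |H| = 0.1611 (-15.9 dB); phase: φ = -80.7°.

|H| = 0.1611 (-15.9 dB), φ = -80.7°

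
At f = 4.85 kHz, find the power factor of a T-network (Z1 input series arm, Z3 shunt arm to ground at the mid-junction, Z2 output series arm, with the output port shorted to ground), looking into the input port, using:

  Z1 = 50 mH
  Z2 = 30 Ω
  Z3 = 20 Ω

Step 1 — Angular frequency: ω = 2π·f = 2π·4850 = 3.047e+04 rad/s.
Step 2 — Component impedances:
  Z1: Z = jωL = j·3.047e+04·0.05 = 0 + j1524 Ω
  Z2: Z = R = 30 Ω
  Z3: Z = R = 20 Ω
Step 3 — With the output port shorted to ground, the output series arm Z2 runs from the junction to ground; the shunt arm Z3 also runs from the junction to ground. They appear in parallel: Z3 || Z2 = 12 Ω.
Step 4 — Series with input arm Z1: Z_in = Z1 + (Z3 || Z2) = 12 + j1524 Ω = 1524∠89.5° Ω.
Step 5 — Power factor: PF = cos(φ) = Re(Z)/|Z| = 12/1523.72 = 0.007875.
Step 6 — Type: Im(Z) = 1524 ⇒ lagging (phase φ = 89.5°).

PF = 0.007875 (lagging, φ = 89.5°)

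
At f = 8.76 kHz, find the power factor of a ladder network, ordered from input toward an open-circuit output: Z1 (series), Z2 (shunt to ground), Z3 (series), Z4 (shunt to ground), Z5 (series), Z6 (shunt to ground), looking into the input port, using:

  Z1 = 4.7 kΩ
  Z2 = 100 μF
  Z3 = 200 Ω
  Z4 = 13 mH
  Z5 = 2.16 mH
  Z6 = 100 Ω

Step 1 — Angular frequency: ω = 2π·f = 2π·8760 = 5.504e+04 rad/s.
Step 2 — Component impedances:
  Z1: Z = R = 4700 Ω
  Z2: Z = 1/(jωC) = -j/(ω·C) = 0 - j0.1817 Ω
  Z3: Z = R = 200 Ω
  Z4: Z = jωL = j·5.504e+04·0.013 = 0 + j715.5 Ω
  Z5: Z = jωL = j·5.504e+04·0.00216 = 0 + j118.9 Ω
  Z6: Z = R = 100 Ω
Step 3 — Ladder network (open output): work backward from the far end, alternating series and parallel combinations. Z_in = 4700 - j0.1817 Ω = 4700∠-0.0° Ω.
Step 4 — Power factor: PF = cos(φ) = Re(Z)/|Z| = 4700/4700 = 1.
Step 5 — Type: Im(Z) = -0.1817 ⇒ leading (phase φ = -0.0°).

PF = 1 (leading, φ = -0.0°)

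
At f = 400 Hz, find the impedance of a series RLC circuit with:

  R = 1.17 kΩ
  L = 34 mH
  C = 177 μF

Step 1 — Angular frequency: ω = 2π·f = 2π·400 = 2513 rad/s.
Step 2 — Component impedances:
  R: Z = R = 1170 Ω
  L: Z = jωL = j·2513·0.034 = 0 + j85.45 Ω
  C: Z = 1/(jωC) = -j/(ω·C) = 0 - j2.248 Ω
Step 3 — Series combination: Z_total = R + L + C = 1170 + j83.2 Ω = 1173∠4.1° Ω.

Z = 1170 + j83.2 Ω = 1173∠4.1° Ω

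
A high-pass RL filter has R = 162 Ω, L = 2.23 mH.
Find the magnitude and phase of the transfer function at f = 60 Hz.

Step 1 — Angular frequency: ω = 2π·60 = 377 rad/s.
Step 2 — Transfer function: H(jω) = jωL/(R + jωL).
Step 3 — Numerator jωL = j·0.8407; denominator R + jωL = 162 + j0.8407.
Step 4 — H = 2.693e-05 + j0.005189.
Step 5 — Magnitude: |H| = 0.005189 (-45.7 dB); phase: φ = 89.7°.

|H| = 0.005189 (-45.7 dB), φ = 89.7°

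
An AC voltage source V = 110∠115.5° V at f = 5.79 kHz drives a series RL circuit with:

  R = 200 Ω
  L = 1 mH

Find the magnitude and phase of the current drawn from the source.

Step 1 — Angular frequency: ω = 2π·f = 2π·5790 = 3.638e+04 rad/s.
Step 2 — Component impedances:
  R: Z = R = 200 Ω
  L: Z = jωL = j·3.638e+04·0.001 = 0 + j36.38 Ω
Step 3 — Series combination: Z_total = R + L = 200 + j36.38 Ω = 203.3∠10.3° Ω.
Step 4 — Source phasor: V = 110∠115.5° V = -47.36 + j99.28 V.
Step 5 — Ohm's law: I = V / Z_total = (-47.36 + j99.28) / (200 + j36.38) = -0.1418 + j0.5222 A.
Step 6 — Convert to polar: |I| = 0.5411 A, ∠I = 105.2°.

I = 0.5411∠105.2° A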